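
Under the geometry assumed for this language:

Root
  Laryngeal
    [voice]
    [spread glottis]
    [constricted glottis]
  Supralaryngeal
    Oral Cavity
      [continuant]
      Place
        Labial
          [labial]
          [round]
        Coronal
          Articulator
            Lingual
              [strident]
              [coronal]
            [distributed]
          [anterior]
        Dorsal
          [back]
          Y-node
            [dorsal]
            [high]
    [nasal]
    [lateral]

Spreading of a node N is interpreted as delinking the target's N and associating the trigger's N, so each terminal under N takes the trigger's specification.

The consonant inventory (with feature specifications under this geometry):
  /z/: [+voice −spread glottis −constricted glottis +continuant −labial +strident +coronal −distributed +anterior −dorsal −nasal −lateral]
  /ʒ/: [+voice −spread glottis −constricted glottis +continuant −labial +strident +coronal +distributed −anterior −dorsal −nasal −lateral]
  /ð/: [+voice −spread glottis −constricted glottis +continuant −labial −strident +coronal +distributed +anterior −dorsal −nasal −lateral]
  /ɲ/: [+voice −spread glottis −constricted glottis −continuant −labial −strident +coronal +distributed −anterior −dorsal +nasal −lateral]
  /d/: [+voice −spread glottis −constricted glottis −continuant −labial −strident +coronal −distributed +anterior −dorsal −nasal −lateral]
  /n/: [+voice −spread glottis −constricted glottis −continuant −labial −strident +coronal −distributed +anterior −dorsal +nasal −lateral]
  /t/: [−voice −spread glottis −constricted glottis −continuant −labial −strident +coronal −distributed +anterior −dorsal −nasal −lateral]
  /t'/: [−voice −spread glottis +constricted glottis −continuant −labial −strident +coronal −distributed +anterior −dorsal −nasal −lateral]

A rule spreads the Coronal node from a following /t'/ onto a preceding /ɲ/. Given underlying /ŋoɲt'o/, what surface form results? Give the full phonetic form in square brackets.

Terminals under Coronal in this geometry: [strident], [coronal], [distributed], [anterior].
After delinking /ɲ/'s Coronal and linking /t'/'s, the affected terminals become [−strident], [+coronal], [−distributed], [+anterior]; [voice], [spread glottis], [constricted glottis], … (outside Coronal) are retained from /ɲ/.
Among the inventory, only /n/ has exactly this specification, giving the surface form [ŋont'o].

[ŋont'o]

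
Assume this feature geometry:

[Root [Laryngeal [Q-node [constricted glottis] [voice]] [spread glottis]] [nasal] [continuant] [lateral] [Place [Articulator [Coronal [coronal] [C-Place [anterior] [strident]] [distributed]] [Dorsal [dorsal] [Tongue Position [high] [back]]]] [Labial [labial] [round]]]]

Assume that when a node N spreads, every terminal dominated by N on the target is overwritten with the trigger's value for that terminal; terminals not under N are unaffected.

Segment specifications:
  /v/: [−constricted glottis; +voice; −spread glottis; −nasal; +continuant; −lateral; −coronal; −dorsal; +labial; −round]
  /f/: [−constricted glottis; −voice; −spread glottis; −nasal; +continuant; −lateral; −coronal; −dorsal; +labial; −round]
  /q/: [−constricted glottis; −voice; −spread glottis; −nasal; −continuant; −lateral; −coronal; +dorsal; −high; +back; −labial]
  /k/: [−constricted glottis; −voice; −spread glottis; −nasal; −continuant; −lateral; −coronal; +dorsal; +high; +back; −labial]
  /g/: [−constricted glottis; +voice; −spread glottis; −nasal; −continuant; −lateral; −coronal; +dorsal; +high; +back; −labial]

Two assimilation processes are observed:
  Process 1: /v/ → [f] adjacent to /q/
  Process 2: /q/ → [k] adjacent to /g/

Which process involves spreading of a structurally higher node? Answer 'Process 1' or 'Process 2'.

Process 1 alters [voice]; the lowest dominating node is [voice] (depth 3 from Root).
Process 2: the feature that changes is [high]; the minimal node is [high] (depth 5).
[voice] (depth 3) sits above [high] (depth 5), making Process 1 the one with the higher spreading node.

Process 1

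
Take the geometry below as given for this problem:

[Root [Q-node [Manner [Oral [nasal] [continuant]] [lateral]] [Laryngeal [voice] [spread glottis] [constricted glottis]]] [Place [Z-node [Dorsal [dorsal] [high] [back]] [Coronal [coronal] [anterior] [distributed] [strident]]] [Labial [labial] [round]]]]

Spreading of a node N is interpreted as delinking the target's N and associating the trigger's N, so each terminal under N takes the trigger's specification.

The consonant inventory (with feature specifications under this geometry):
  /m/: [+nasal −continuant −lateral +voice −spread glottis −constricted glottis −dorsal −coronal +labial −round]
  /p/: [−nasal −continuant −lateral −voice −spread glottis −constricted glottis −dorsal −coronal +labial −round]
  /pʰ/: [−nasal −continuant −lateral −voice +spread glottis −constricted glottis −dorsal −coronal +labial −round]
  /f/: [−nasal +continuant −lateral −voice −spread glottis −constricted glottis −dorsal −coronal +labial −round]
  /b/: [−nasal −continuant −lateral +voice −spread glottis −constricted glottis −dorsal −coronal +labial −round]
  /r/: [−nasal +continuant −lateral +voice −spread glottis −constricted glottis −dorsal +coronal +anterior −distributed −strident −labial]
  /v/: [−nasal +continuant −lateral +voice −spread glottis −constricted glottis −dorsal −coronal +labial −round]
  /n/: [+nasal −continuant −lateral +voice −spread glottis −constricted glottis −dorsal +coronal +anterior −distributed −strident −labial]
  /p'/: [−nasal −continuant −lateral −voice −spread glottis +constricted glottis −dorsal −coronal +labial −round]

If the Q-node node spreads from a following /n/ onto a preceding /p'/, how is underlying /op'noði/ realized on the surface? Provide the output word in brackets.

[omnoði]

Terminals under Q-node in this geometry: [nasal], [continuant], [lateral], [voice], [spread glottis], [constricted glottis].
Spreading Q-node from /n/ onto /p'/ replaces those values with /n/'s: [+nasal], [−continuant], [−lateral], [+voice], [−spread glottis], [−constricted glottis]. Features outside Q-node ([dorsal], [coronal], [labial], …) stay as in /p'/.
Among the inventory, only /m/ has exactly this specification, giving the surface form [omnoði].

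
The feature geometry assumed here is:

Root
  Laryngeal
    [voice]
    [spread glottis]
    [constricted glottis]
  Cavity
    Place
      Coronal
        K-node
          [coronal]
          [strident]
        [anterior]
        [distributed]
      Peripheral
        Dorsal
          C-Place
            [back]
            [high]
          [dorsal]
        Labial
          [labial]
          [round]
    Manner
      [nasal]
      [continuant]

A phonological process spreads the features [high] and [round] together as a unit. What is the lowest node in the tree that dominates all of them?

[high]: Root / Cavity / Place / Peripheral / Dorsal / C-Place / [high].
[round]: Root / Cavity / Place / Peripheral / Labial / [round].
These paths first converge at Peripheral; no daughter of Peripheral dominates all 2 features, so Peripheral is the minimal constituent.

Peripheral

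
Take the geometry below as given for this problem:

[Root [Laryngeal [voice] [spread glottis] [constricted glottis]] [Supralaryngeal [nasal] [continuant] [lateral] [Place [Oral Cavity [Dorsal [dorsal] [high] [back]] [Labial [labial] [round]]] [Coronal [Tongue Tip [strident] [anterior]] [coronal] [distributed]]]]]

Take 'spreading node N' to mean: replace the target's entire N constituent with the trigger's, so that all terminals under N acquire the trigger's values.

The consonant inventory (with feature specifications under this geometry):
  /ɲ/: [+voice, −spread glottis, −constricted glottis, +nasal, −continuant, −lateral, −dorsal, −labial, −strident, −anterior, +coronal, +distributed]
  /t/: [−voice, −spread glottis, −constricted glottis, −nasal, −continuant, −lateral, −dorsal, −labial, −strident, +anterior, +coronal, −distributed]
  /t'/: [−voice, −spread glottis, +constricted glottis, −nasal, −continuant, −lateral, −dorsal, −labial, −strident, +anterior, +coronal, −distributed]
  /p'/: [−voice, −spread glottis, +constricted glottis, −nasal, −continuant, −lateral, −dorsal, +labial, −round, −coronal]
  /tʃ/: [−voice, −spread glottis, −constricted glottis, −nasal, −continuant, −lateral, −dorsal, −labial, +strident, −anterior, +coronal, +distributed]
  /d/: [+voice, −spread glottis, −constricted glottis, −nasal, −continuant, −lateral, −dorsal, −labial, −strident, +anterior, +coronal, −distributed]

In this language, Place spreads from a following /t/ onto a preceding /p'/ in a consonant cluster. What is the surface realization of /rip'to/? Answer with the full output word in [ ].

Terminals under Place in this geometry: [dorsal], [high], [back], [labial], [round], [strident], [anterior], [coronal], [distributed].
After delinking /p'/'s Place and linking /t/'s, the affected terminals become [−dorsal], [−labial], [−strident], [+anterior], [+coronal], [−distributed]; [voice], [spread glottis], [constricted glottis], … (outside Place) are retained from /p'/.
The resulting bundle matches /t'/ in the inventory; substituting it for /p'/ gives [rit'to].

[rit'to]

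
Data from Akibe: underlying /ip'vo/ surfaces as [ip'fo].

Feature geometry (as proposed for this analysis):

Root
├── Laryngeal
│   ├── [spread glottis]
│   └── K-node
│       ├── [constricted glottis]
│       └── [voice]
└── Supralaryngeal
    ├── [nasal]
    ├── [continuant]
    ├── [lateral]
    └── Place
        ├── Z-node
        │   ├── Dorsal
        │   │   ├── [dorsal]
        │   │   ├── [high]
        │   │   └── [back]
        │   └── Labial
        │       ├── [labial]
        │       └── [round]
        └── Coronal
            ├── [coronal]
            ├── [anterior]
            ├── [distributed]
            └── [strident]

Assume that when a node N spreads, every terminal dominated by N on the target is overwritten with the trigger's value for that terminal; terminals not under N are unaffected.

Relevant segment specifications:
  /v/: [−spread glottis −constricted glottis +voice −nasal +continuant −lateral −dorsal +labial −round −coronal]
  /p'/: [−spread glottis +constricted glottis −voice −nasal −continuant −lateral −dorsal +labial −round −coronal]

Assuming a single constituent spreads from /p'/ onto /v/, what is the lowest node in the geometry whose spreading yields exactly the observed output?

Comparing /v/ with its surface form [f], the only feature that changes is [voice].
Only a single terminal changes, and /p'/ supplies the new value, so [voice] itself is the minimal spreading constituent.
Had K-node or a higher node spread, [constricted glottis] would have taken /p'/'s value; it stays as in /v/, confirming the spreading constituent is exactly [voice].

[voice]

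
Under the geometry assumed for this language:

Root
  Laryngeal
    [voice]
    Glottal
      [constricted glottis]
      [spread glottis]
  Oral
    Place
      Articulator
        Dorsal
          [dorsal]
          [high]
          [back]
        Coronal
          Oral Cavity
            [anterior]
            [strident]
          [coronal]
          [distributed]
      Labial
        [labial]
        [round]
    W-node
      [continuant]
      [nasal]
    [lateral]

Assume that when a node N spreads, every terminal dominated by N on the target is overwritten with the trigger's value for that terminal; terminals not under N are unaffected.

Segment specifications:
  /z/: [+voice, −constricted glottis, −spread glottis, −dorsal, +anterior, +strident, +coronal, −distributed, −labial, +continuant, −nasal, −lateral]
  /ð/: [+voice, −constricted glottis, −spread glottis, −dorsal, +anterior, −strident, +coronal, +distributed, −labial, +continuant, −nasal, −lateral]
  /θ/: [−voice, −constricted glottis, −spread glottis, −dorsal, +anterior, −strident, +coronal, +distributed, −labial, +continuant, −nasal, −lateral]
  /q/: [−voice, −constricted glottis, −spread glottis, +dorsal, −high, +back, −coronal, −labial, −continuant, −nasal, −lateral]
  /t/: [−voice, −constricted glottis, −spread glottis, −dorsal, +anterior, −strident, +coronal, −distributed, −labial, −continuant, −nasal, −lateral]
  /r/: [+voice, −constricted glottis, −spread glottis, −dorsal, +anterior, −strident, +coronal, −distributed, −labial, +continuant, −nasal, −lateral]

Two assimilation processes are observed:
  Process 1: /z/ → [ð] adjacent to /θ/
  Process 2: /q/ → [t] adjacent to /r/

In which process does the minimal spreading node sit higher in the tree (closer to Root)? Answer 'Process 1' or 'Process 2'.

Process 2

In Process 1, [distributed], [strident] change, so the minimal spreading node is Coronal at depth 4.
In Process 2, [coronal], [anterior], [distributed], [strident], [dorsal], [high], [back] change, so the minimal spreading node is Articulator at depth 3.
Articulator (depth 3) sits above Coronal (depth 4), making Process 2 the one with the higher spreading node.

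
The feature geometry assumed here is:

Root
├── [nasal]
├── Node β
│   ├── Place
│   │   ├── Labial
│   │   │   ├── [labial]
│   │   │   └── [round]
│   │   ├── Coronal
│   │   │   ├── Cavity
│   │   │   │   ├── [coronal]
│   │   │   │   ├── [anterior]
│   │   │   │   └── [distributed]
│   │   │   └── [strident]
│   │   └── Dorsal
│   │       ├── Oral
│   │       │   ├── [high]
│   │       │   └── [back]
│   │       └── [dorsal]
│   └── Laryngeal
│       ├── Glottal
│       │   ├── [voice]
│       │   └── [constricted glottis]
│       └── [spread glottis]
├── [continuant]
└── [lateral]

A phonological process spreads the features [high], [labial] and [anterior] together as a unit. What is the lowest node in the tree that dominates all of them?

Place

[high] lies under Oral (below Node β).
[labial] lies under Labial (below Node β).
[anterior] lies under Cavity (below Node β).
Place is the lowest common ancestor — every listed feature sits under it, and no single subconstituent of Place covers them all.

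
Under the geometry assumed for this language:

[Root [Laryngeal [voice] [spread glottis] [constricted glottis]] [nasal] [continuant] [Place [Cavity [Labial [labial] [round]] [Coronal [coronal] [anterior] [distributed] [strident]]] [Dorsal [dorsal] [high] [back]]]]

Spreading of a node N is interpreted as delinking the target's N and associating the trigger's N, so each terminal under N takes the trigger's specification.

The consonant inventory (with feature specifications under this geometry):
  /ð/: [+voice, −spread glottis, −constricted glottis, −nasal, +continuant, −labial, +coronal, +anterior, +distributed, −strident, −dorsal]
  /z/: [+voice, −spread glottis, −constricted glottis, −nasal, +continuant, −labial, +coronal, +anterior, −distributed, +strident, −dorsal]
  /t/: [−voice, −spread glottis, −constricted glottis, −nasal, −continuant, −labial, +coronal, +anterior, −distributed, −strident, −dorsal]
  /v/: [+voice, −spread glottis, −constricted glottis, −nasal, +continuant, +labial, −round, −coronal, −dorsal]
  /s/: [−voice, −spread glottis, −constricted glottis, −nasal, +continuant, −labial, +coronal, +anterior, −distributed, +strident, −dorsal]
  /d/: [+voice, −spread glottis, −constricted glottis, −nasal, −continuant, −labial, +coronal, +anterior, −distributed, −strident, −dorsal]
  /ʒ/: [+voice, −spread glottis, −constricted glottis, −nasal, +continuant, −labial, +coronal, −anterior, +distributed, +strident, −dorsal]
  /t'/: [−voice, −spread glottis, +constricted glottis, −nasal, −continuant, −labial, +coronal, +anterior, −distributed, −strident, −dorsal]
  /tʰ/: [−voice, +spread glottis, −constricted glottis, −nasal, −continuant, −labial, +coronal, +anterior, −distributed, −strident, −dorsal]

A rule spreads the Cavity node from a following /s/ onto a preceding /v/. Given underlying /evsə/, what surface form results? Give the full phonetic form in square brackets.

The Cavity node dominates the terminals [labial], [round], [coronal], [anterior], [distributed], [strident].
Spreading Cavity from /s/ onto /v/ replaces those values with /s/'s: [−labial], [+coronal], [+anterior], [−distributed], [+strident]. Features outside Cavity ([voice], [spread glottis], [constricted glottis], …) stay as in /v/.
The resulting bundle matches /z/ in the inventory; substituting it for /v/ gives [ezsə].

[ezsə]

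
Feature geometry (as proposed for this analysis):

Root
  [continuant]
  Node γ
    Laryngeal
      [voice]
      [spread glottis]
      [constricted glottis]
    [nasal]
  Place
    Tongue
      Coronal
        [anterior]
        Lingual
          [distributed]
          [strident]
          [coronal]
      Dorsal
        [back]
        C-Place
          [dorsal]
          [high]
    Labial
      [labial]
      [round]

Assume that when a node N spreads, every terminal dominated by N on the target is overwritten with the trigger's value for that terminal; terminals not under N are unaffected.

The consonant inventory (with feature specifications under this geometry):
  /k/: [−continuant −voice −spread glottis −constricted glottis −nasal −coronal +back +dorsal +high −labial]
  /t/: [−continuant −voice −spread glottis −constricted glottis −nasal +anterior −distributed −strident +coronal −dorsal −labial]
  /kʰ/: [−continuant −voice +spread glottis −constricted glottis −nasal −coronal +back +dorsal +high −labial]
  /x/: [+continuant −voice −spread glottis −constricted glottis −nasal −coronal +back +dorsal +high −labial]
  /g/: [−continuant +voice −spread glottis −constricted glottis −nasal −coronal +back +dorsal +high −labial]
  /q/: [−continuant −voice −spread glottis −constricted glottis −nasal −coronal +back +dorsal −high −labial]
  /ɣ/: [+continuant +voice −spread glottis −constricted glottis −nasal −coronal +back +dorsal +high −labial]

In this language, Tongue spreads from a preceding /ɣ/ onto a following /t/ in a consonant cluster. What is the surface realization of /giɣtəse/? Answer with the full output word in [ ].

[giɣkəse]

Terminals under Tongue in this geometry: [anterior], [distributed], [strident], [coronal], [back], [dorsal], [high].
The target acquires /ɣ/'s values for everything under Tongue — [−coronal], [+back], [+dorsal], [+high] — while keeping its own [continuant], [voice], [spread glottis], ….
Among the inventory, only /k/ has exactly this specification, giving the surface form [giɣkəse].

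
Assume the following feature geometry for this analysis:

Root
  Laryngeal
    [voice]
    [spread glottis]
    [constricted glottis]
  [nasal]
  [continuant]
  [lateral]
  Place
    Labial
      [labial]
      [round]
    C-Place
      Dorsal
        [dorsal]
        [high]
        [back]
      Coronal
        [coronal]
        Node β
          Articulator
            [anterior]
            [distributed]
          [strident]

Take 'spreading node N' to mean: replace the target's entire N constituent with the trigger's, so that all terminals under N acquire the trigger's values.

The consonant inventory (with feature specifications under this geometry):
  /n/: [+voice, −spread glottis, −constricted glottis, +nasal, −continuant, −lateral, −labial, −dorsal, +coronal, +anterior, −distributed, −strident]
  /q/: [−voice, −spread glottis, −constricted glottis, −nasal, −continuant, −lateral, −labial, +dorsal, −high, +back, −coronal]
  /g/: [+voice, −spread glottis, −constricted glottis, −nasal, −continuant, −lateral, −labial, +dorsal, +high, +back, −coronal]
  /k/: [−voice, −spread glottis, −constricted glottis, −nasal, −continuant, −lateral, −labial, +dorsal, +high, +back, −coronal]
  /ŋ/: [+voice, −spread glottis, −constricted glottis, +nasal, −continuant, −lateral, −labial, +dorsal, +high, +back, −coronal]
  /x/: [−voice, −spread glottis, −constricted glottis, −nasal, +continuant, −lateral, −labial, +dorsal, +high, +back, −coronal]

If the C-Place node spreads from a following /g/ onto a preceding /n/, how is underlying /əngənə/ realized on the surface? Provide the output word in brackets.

[əŋgənə]

C-Place immediately or transitively dominates [dorsal], [high], [back], [coronal], [anterior], [distributed], [strident].
Spreading C-Place from /g/ onto /n/ replaces those values with /g/'s: [+dorsal], [+high], [+back], [−coronal]. Features outside C-Place ([voice], [spread glottis], [constricted glottis], …) stay as in /n/.
The resulting bundle matches /ŋ/ in the inventory; substituting it for /n/ gives [əŋgənə].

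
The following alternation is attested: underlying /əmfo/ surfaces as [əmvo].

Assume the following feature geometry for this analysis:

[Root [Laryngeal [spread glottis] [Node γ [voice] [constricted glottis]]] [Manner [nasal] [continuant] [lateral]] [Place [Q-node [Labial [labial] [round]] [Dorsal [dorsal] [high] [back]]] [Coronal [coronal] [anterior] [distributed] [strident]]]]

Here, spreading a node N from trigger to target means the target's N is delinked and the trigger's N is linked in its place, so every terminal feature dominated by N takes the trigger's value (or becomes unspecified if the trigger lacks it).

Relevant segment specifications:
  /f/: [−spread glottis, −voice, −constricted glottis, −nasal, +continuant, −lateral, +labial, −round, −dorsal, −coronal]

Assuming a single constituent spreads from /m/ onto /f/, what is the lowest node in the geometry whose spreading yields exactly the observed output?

Comparing /f/ with its surface form [v], the only feature that changes is [voice].
With a single altered terminal, the smallest constituent that could spread is that terminal — [voice].
Features on which the two segments disagree outside [voice], such as [continuant], [nasal], are unchanged — nothing dominating them spread, and [voice] is the minimal sufficient constituent.

[voice]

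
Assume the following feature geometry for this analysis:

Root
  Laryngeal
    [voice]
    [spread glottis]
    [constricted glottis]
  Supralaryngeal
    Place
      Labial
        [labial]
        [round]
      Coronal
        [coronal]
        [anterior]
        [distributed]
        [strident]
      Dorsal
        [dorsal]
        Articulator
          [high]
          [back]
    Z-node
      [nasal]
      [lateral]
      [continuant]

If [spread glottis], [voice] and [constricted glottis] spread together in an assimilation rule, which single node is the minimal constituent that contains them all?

Laryngeal

[spread glottis] is immediately dominated by Laryngeal.
[voice] is immediately dominated by Laryngeal.
[constricted glottis] is immediately dominated by Laryngeal.
The listed terminals split across distinct daughters of Laryngeal, so Laryngeal itself is the smallest node containing them all.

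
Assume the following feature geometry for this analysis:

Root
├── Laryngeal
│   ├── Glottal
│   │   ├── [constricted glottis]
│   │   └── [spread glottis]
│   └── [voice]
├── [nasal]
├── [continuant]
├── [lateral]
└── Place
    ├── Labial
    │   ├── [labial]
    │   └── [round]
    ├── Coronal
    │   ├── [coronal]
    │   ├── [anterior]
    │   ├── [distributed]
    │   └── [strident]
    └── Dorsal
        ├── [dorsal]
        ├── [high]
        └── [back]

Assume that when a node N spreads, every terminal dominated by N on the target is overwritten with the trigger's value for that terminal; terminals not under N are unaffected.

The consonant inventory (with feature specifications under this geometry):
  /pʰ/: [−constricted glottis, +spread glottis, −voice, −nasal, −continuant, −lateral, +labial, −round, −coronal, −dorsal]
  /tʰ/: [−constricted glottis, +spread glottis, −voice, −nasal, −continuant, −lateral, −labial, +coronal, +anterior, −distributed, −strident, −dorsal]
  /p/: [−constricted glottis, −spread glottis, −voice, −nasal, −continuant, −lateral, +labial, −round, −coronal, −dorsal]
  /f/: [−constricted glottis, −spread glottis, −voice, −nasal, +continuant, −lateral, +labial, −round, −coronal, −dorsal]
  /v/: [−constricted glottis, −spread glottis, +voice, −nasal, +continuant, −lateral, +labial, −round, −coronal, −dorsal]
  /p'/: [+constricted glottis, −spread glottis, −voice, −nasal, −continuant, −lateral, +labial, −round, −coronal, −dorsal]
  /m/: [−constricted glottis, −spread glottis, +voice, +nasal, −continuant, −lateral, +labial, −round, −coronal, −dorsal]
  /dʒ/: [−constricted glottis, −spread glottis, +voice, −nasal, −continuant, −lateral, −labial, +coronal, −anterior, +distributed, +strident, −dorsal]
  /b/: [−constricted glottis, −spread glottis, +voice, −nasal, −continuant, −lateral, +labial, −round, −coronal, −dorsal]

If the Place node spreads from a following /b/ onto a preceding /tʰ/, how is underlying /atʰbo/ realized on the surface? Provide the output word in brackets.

Terminals under Place in this geometry: [labial], [round], [coronal], [anterior], [distributed], [strident], [dorsal], [high], [back].
After delinking /tʰ/'s Place and linking /b/'s, the affected terminals become [+labial], [−round], [−coronal], [−dorsal]; [constricted glottis], [spread glottis], [voice], … (outside Place) are retained from /tʰ/.
This feature bundle is that of [pʰ], so /atʰbo/ surfaces as [apʰbo].

[apʰbo]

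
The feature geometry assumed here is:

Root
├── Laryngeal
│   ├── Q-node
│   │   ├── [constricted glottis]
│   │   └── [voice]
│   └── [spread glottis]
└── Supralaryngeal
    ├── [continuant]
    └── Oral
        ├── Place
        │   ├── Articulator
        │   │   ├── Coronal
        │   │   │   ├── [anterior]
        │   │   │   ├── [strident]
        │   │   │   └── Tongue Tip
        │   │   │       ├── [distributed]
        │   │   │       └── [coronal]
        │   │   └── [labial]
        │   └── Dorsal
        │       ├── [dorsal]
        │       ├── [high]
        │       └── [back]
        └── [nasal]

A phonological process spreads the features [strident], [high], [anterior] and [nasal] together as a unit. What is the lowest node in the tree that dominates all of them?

[strident] is immediately dominated by Coronal.
[high] is immediately dominated by Dorsal.
[anterior] is immediately dominated by Coronal.
[nasal] is immediately dominated by Oral.
Oral is the lowest common ancestor — every listed feature sits under it, and no single subconstituent of Oral covers them all.

Oral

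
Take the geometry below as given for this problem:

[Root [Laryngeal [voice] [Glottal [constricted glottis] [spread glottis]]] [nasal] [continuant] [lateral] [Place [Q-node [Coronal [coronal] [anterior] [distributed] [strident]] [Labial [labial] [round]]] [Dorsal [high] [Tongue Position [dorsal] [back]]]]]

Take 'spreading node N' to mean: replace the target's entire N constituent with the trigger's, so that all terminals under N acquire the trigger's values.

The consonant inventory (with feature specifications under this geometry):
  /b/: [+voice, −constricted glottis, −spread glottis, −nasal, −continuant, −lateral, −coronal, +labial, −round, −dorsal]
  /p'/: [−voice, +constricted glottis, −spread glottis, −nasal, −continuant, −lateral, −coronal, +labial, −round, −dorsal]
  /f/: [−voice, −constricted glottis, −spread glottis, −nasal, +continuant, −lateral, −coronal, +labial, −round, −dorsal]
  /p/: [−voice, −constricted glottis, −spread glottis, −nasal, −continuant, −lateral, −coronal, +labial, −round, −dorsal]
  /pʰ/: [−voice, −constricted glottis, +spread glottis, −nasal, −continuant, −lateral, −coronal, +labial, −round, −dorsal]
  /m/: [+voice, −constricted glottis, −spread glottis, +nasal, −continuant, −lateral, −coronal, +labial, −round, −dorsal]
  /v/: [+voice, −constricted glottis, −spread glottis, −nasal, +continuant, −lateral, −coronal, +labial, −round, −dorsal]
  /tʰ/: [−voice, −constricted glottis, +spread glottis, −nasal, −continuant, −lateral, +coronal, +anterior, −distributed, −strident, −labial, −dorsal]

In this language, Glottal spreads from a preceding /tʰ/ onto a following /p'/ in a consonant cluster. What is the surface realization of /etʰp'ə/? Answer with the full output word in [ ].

The Glottal node dominates the terminals [constricted glottis], [spread glottis].
The target acquires /tʰ/'s values for everything under Glottal — [−constricted glottis], [+spread glottis] — while keeping its own [voice], [nasal], [continuant], ….
The resulting bundle matches /pʰ/ in the inventory; substituting it for /p'/ gives [etʰpʰə].

[etʰpʰə]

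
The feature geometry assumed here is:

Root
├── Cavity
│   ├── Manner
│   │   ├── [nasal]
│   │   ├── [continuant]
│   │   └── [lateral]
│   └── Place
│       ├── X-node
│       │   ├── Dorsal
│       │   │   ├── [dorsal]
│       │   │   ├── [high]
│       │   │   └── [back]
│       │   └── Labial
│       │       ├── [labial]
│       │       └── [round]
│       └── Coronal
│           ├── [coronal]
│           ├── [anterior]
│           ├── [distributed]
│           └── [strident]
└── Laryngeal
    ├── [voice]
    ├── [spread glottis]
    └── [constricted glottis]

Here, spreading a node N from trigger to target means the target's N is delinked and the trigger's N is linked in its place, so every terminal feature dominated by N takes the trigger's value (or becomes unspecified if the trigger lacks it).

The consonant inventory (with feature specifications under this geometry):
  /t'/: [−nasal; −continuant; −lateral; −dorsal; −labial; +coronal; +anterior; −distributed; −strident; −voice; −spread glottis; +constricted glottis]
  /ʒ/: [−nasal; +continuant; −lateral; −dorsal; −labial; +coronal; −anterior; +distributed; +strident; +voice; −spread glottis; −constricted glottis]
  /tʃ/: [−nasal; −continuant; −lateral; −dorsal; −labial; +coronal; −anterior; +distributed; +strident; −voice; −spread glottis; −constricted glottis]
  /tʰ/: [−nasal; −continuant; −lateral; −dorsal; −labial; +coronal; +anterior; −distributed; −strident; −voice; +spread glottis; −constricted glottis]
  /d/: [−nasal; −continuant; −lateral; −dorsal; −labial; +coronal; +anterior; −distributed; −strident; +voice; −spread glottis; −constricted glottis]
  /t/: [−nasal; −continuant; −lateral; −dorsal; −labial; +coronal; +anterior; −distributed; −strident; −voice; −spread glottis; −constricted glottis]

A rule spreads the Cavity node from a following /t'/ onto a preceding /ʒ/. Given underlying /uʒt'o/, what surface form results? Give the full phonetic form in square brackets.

Cavity immediately or transitively dominates [nasal], [continuant], [lateral], [dorsal], [high], [back], [labial], [round], [coronal], [anterior], [distributed], [strident].
After delinking /ʒ/'s Cavity and linking /t'/'s, the affected terminals become [−nasal], [−continuant], [−lateral], [−dorsal], [−labial], [+coronal], [+anterior], [−distributed], [−strident]; [voice], [spread glottis], [constricted glottis] (outside Cavity) are retained from /ʒ/.
This feature bundle is that of [d], so /uʒt'o/ surfaces as [udt'o].

[udt'o]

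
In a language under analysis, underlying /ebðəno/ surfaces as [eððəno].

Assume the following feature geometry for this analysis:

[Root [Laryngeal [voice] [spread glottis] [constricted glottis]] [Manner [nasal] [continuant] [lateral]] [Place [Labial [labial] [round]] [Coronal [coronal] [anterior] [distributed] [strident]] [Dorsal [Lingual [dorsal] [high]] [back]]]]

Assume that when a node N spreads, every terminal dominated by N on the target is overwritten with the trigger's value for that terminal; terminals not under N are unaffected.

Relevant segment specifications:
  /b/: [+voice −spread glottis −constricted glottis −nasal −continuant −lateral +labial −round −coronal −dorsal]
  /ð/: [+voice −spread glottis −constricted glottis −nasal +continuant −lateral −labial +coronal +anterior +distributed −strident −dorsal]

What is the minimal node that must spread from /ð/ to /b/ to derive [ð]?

Comparing /b/ with its surface form [ð], the features that change are [continuant], [labial], [round], [coronal], [anterior], [distributed], [strident].
Tracing each changed feature up the tree, the paths first meet at Root; any lower node misses at least one of them.
Delinking /b/'s Root and associating /ð/'s Root gives precisely the feature bundle of [ð].

Root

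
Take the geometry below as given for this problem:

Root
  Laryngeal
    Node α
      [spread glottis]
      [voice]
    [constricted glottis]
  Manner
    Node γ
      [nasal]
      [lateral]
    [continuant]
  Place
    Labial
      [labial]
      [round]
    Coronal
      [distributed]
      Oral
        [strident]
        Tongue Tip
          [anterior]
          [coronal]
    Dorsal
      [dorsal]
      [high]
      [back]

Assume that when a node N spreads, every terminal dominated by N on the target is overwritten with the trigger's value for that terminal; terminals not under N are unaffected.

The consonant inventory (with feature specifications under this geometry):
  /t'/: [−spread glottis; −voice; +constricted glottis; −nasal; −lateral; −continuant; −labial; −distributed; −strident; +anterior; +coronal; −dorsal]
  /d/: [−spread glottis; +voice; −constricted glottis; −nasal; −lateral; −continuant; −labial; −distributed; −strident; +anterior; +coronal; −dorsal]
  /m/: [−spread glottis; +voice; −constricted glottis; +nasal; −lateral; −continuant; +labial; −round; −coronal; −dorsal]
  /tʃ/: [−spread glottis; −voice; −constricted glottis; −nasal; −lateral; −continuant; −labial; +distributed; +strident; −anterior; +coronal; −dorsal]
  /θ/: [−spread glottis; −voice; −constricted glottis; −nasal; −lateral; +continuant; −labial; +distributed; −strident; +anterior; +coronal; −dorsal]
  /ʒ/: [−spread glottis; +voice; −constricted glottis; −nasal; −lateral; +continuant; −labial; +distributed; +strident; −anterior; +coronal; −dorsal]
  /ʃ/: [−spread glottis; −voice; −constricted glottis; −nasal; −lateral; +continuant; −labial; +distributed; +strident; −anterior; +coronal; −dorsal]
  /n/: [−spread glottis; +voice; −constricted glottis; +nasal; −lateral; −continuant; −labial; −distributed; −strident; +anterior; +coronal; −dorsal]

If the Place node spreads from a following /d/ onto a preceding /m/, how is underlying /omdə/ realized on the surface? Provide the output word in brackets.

Place immediately or transitively dominates [labial], [round], [distributed], [strident], [anterior], [coronal], [dorsal], [high], [back].
The target acquires /d/'s values for everything under Place — [−labial], [−distributed], [−strident], [+anterior], [+coronal], [−dorsal] — while keeping its own [spread glottis], [voice], [constricted glottis], ….
Among the inventory, only /n/ has exactly this specification, giving the surface form [ondə].

[ondə]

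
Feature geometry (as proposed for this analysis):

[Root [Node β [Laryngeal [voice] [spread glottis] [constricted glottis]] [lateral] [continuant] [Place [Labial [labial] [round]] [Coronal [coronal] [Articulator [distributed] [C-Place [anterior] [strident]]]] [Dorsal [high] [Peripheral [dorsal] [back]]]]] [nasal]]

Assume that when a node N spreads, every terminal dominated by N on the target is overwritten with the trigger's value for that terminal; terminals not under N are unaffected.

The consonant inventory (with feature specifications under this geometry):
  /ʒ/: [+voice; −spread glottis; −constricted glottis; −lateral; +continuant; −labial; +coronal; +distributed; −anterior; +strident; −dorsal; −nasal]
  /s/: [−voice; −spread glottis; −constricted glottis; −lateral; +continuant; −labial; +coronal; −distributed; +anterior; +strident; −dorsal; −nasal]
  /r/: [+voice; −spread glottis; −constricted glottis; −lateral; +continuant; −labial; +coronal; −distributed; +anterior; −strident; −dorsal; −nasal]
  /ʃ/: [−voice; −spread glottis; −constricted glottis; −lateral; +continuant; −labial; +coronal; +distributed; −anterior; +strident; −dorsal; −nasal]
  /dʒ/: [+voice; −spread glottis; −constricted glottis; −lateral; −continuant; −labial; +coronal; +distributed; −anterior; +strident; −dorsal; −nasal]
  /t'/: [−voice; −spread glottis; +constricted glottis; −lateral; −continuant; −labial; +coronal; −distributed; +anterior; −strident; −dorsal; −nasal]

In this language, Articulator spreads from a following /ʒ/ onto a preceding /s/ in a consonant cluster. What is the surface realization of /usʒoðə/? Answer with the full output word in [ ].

The Articulator node dominates the terminals [distributed], [anterior], [strident].
The target acquires /ʒ/'s values for everything under Articulator — [+distributed], [−anterior], [+strident] — while keeping its own [voice], [spread glottis], [constricted glottis], ….
Among the inventory, only /ʃ/ has exactly this specification, giving the surface form [uʃʒoðə].

[uʃʒoðə]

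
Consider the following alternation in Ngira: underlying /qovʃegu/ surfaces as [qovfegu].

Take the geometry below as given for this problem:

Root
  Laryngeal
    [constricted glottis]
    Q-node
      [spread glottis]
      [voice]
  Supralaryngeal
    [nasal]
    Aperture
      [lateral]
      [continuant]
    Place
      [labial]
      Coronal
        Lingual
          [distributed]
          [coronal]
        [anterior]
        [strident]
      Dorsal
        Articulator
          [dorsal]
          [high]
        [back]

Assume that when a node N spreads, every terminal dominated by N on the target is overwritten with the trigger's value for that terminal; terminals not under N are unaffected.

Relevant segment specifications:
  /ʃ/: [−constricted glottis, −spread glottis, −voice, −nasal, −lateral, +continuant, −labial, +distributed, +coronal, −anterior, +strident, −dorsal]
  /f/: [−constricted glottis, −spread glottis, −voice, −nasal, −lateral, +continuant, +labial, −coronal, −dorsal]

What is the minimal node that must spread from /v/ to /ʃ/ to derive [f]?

The alternation /ʃ/ → [f] changes [labial], [coronal], [anterior], [distributed], [strident] and nothing else.
In this geometry the lowest node dominating all of them is Place: every daughter of Place dominates only a proper subset, so no lower node suffices.
If Place spreads, every terminal under it takes /v/'s value, producing [f] as observed.
[voice] stays as in /ʃ/ although /v/ differs there, so no node dominating it spread; among the remaining candidates Place is the lowest that derives the output.

Place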